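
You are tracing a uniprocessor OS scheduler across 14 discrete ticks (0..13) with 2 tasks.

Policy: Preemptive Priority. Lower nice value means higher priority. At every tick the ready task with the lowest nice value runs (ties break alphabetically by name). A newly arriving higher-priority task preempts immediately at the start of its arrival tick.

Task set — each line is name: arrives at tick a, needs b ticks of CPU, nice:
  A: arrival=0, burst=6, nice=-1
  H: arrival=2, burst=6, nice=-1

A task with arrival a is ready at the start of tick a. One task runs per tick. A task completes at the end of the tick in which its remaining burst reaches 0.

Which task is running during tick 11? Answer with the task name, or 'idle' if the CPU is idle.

running at tick 11 = H

t=0: ready={A} → run A
t=1: ready={A} → run A
t=2: ready={A,H} → run A
t=3: ready={A,H} → run A
t=4: ready={A,H} → run A
t=5: ready={A,H} → run A
t=6: ready={H} → run H
t=7: ready={H} → run H
t=8: ready={H} → run H
t=9: ready={H} → run H
t=10: ready={H} → run H
t=11: ready={H} → run H
t=12: (idle)
t=13: (idle)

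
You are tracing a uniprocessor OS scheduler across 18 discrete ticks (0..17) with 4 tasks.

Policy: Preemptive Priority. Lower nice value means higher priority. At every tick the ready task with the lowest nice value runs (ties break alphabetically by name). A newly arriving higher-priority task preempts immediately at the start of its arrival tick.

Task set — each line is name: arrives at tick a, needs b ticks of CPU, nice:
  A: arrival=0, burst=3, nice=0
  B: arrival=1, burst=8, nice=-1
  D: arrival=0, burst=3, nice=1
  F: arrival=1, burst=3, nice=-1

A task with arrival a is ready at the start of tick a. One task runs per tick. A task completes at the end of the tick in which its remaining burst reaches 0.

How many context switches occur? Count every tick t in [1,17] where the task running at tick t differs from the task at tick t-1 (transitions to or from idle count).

t=0: ready={A,D} → run A
t=1: ready={A,B,D,F} → run B
t=2: ready={A,B,D,F} → run B
t=3: ready={A,B,D,F} → run B
t=4: ready={A,B,D,F} → run B
t=5: ready={A,B,D,F} → run B
t=6: ready={A,B,D,F} → run B
t=7: ready={A,B,D,F} → run B
t=8: ready={A,B,D,F} → run B
t=9: ready={A,D,F} → run F
t=10: ready={A,D,F} → run F
t=11: ready={A,D,F} → run F
t=12: ready={A,D} → run A
t=13: ready={A,D} → run A
t=14: ready={D} → run D
t=15: ready={D} → run D
t=16: ready={D} → run D
t=17: (idle)

context switches = 5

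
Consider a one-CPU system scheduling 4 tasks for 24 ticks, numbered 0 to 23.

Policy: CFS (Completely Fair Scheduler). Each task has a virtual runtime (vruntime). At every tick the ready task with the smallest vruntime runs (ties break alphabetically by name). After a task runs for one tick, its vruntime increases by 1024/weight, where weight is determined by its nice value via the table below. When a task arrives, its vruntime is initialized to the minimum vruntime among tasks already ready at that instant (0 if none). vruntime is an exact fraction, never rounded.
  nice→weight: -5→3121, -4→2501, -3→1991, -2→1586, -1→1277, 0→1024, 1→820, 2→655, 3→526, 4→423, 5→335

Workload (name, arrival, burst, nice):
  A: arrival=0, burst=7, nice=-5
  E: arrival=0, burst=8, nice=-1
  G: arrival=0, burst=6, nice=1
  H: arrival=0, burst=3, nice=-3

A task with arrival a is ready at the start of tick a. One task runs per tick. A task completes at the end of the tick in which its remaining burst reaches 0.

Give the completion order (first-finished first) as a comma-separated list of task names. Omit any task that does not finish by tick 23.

completion order = H, A, E, G

t=0: vr[A=0 E=0 G=0 H=0] → run A
t=1: vr[A=1024/3121 E=0 G=0 H=0] → run E
t=2: vr[A=1024/3121 E=1024/1277 G=0 H=0] → run G
t=3: vr[A=1024/3121 E=1024/1277 G=256/205 H=0] → run H
t=4: vr[A=1024/3121 E=1024/1277 G=256/205 H=1024/1991] → run A
t=5: vr[A=2048/3121 E=1024/1277 G=256/205 H=1024/1991] → run H
t=6: vr[A=2048/3121 E=1024/1277 G=256/205 H=2048/1991] → run A
t=7: vr[A=3072/3121 E=1024/1277 G=256/205 H=2048/1991] → run E
t=8: vr[A=3072/3121 E=2048/1277 G=256/205 H=2048/1991] → run A
t=9: vr[A=4096/3121 E=2048/1277 G=256/205 H=2048/1991] → run H
t=10: vr[A=4096/3121 E=2048/1277 G=256/205] → run G
t=11: vr[A=4096/3121 E=2048/1277 G=512/205] → run A
t=12: vr[A=5120/3121 E=2048/1277 G=512/205] → run E
t=13: vr[A=5120/3121 E=3072/1277 G=512/205] → run A
t=14: vr[A=6144/3121 E=3072/1277 G=512/205] → run A
t=15: vr[E=3072/1277 G=512/205] → run E
t=16: vr[E=4096/1277 G=512/205] → run G
t=17: vr[E=4096/1277 G=768/205] → run E
t=18: vr[E=5120/1277 G=768/205] → run G
t=19: vr[E=5120/1277 G=1024/205] → run E
t=20: vr[E=6144/1277 G=1024/205] → run E
t=21: vr[E=7168/1277 G=1024/205] → run G
t=22: vr[E=7168/1277 G=256/41] → run E
t=23: vr[G=256/41] → run G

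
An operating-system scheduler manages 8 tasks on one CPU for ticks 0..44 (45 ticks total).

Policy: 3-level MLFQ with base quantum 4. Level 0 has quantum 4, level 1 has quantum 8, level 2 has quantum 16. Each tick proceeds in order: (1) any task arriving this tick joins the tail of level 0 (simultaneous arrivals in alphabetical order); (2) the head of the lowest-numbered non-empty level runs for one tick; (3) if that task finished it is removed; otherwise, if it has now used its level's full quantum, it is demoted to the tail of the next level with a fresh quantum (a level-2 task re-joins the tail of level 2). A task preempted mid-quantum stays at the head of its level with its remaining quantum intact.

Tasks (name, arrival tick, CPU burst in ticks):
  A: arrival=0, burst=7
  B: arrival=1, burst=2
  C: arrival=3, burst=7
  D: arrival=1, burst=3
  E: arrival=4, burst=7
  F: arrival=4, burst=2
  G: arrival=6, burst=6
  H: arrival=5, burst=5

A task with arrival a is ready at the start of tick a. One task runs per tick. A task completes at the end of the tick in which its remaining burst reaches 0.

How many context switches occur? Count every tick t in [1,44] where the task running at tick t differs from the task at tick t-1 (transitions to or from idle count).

t=0: L0/L1/L2 = A/-/- → run A
t=1: L0/L1/L2 = ABD/-/- → run A
t=2: L0/L1/L2 = ABD/-/- → run A
t=3: L0/L1/L2 = ABDC/-/- → run A
t=4: L0/L1/L2 = BDCEF/A/- → run B
t=5: L0/L1/L2 = BDCEFH/A/- → run B
t=6: L0/L1/L2 = DCEFHG/A/- → run D
t=7: L0/L1/L2 = DCEFHG/A/- → run D
t=8: L0/L1/L2 = DCEFHG/A/- → run D
t=9: L0/L1/L2 = CEFHG/A/- → run C
t=10: L0/L1/L2 = CEFHG/A/- → run C
t=11: L0/L1/L2 = CEFHG/A/- → run C
t=12: L0/L1/L2 = CEFHG/A/- → run C
t=13: L0/L1/L2 = EFHG/AC/- → run E
t=14: L0/L1/L2 = EFHG/AC/- → run E
t=15: L0/L1/L2 = EFHG/AC/- → run E
t=16: L0/L1/L2 = EFHG/AC/- → run E
t=17: L0/L1/L2 = FHG/ACE/- → run F
t=18: L0/L1/L2 = FHG/ACE/- → run F
t=19: L0/L1/L2 = HG/ACE/- → run H
t=20: L0/L1/L2 = HG/ACE/- → run H
t=21: L0/L1/L2 = HG/ACE/- → run H
t=22: L0/L1/L2 = HG/ACE/- → run H
t=23: L0/L1/L2 = G/ACEH/- → run G
t=24: L0/L1/L2 = G/ACEH/- → run G
t=25: L0/L1/L2 = G/ACEH/- → run G
t=26: L0/L1/L2 = G/ACEH/- → run G
t=27: L0/L1/L2 = -/ACEHG/- → run A
t=28: L0/L1/L2 = -/ACEHG/- → run A
t=29: L0/L1/L2 = -/ACEHG/- → run A
t=30: L0/L1/L2 = -/CEHG/- → run C
t=31: L0/L1/L2 = -/CEHG/- → run C
t=32: L0/L1/L2 = -/CEHG/- → run C
t=33: L0/L1/L2 = -/EHG/- → run E
t=34: L0/L1/L2 = -/EHG/- → run E
t=35: L0/L1/L2 = -/EHG/- → run E
t=36: L0/L1/L2 = -/HG/- → run H
t=37: L0/L1/L2 = -/G/- → run G
t=38: L0/L1/L2 = -/G/- → run G
t=39: (idle)
t=40: (idle)
t=41: (idle)
t=42: (idle)
t=43: (idle)
t=44: (idle)

context switches = 13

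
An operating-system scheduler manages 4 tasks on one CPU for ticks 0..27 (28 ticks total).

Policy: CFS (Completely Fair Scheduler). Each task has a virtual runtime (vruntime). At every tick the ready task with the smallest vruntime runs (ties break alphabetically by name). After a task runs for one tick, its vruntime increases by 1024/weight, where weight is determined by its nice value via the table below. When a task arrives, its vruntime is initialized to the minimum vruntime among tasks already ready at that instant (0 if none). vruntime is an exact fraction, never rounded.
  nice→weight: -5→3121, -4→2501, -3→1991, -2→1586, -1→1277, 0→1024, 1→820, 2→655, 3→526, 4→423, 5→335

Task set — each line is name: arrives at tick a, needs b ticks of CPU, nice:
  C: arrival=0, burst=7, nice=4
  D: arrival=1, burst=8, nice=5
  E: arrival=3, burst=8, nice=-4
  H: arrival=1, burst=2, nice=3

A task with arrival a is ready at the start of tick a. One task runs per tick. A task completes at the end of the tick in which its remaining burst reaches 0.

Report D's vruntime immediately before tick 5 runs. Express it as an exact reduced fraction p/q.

vruntime(D, start of tick 5) = 776192/141705

t=0: vr[C=0] → run C
t=1: vr[C=1024/423 D=1024/423 H=1024/423] → run C
t=2: vr[C=2048/423 D=1024/423 H=1024/423] → run D
t=3: vr[C=2048/423 D=776192/141705 E=1024/423 H=1024/423] → run E
t=4: vr[C=2048/423 D=776192/141705 E=2994176/1057923 H=1024/423] → run H
t=5: vr[C=2048/423 D=776192/141705 E=2994176/1057923 H=485888/111249] → run E
t=6: vr[C=2048/423 D=776192/141705 E=3427328/1057923 H=485888/111249] → run E
t=7: vr[C=2048/423 D=776192/141705 E=3860480/1057923 H=485888/111249] → run E
t=8: vr[C=2048/423 D=776192/141705 E=4293632/1057923 H=485888/111249] → run E
t=9: vr[C=2048/423 D=776192/141705 E=4726784/1057923 H=485888/111249] → run H
t=10: vr[C=2048/423 D=776192/141705 E=4726784/1057923] → run E
t=11: vr[C=2048/423 D=776192/141705 E=5159936/1057923] → run C
t=12: vr[C=1024/141 D=776192/141705 E=5159936/1057923] → run E
t=13: vr[C=1024/141 D=776192/141705 E=5593088/1057923] → run E
t=14: vr[C=1024/141 D=776192/141705] → run D
t=15: vr[C=1024/141 D=1209344/141705] → run C
t=16: vr[C=4096/423 D=1209344/141705] → run D
t=17: vr[C=4096/423 D=1642496/141705] → run C
t=18: vr[C=5120/423 D=1642496/141705] → run D
t=19: vr[C=5120/423 D=2075648/141705] → run C
t=20: vr[C=2048/141 D=2075648/141705] → run C
t=21: vr[D=2075648/141705] → run D
t=22: vr[D=501760/28341] → run D
t=23: vr[D=2941952/141705] → run D
t=24: vr[D=3375104/141705] → run D
t=25: (idle)
t=26: (idle)
t=27: (idle)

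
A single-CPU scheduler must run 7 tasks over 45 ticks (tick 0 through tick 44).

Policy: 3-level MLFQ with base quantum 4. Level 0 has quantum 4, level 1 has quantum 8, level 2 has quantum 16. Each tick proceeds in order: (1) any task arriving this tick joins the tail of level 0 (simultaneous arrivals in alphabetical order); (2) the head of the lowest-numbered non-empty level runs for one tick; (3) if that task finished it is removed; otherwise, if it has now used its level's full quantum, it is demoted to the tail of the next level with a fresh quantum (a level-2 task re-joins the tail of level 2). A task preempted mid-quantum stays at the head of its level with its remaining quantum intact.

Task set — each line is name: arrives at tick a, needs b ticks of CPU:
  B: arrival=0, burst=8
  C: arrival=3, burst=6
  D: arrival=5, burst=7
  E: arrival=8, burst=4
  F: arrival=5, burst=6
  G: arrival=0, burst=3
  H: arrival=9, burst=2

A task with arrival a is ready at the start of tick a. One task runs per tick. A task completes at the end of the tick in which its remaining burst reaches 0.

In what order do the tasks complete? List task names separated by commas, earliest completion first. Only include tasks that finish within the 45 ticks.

t=0: L0/L1/L2 = BG/-/- → run B
t=1: L0/L1/L2 = BG/-/- → run B
t=2: L0/L1/L2 = BG/-/- → run B
t=3: L0/L1/L2 = BGC/-/- → run B
t=4: L0/L1/L2 = GC/B/- → run G
t=5: L0/L1/L2 = GCDF/B/- → run G
t=6: L0/L1/L2 = GCDF/B/- → run G
t=7: L0/L1/L2 = CDF/B/- → run C
t=8: L0/L1/L2 = CDFE/B/- → run C
t=9: L0/L1/L2 = CDFEH/B/- → run C
t=10: L0/L1/L2 = CDFEH/B/- → run C
t=11: L0/L1/L2 = DFEH/BC/- → run D
t=12: L0/L1/L2 = DFEH/BC/- → run D
t=13: L0/L1/L2 = DFEH/BC/- → run D
t=14: L0/L1/L2 = DFEH/BC/- → run D
t=15: L0/L1/L2 = FEH/BCD/- → run F
t=16: L0/L1/L2 = FEH/BCD/- → run F
t=17: L0/L1/L2 = FEH/BCD/- → run F
t=18: L0/L1/L2 = FEH/BCD/- → run F
t=19: L0/L1/L2 = EH/BCDF/- → run E
t=20: L0/L1/L2 = EH/BCDF/- → run E
t=21: L0/L1/L2 = EH/BCDF/- → run E
t=22: L0/L1/L2 = EH/BCDF/- → run E
t=23: L0/L1/L2 = H/BCDF/- → run H
t=24: L0/L1/L2 = H/BCDF/- → run H
t=25: L0/L1/L2 = -/BCDF/- → run B
t=26: L0/L1/L2 = -/BCDF/- → run B
t=27: L0/L1/L2 = -/BCDF/- → run B
t=28: L0/L1/L2 = -/BCDF/- → run B
t=29: L0/L1/L2 = -/CDF/- → run C
t=30: L0/L1/L2 = -/CDF/- → run C
t=31: L0/L1/L2 = -/DF/- → run D
t=32: L0/L1/L2 = -/DF/- → run D
t=33: L0/L1/L2 = -/DF/- → run D
t=34: L0/L1/L2 = -/F/- → run F
t=35: L0/L1/L2 = -/F/- → run F
t=36: (idle)
t=37: (idle)
t=38: (idle)
t=39: (idle)
t=40: (idle)
t=41: (idle)
t=42: (idle)
t=43: (idle)
t=44: (idle)

completion order = G, E, H, B, C, D, F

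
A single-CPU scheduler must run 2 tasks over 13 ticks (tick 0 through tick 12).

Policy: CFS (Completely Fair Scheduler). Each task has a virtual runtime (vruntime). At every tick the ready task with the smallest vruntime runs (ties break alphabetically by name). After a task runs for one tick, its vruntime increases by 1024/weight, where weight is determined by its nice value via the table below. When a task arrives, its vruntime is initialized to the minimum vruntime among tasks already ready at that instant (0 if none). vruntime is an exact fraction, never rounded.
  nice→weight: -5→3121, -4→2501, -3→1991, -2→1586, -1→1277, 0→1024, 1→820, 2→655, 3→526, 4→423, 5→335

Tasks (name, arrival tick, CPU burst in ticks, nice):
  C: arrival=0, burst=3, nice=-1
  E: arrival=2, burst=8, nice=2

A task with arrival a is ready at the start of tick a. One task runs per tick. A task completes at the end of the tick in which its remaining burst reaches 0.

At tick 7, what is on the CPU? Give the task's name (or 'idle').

running at tick 7 = E

t=0: vr[C=0] → run C
t=1: vr[C=1024/1277] → run C
t=2: vr[C=2048/1277 E=2048/1277] → run C
t=3: vr[E=2048/1277] → run E
t=4: vr[E=2649088/836435] → run E
t=5: vr[E=3956736/836435] → run E
t=6: vr[E=5264384/836435] → run E
t=7: vr[E=6572032/836435] → run E
t=8: vr[E=1575936/167287] → run E
t=9: vr[E=9187328/836435] → run E
t=10: vr[E=10494976/836435] → run E
t=11: (idle)
t=12: (idle)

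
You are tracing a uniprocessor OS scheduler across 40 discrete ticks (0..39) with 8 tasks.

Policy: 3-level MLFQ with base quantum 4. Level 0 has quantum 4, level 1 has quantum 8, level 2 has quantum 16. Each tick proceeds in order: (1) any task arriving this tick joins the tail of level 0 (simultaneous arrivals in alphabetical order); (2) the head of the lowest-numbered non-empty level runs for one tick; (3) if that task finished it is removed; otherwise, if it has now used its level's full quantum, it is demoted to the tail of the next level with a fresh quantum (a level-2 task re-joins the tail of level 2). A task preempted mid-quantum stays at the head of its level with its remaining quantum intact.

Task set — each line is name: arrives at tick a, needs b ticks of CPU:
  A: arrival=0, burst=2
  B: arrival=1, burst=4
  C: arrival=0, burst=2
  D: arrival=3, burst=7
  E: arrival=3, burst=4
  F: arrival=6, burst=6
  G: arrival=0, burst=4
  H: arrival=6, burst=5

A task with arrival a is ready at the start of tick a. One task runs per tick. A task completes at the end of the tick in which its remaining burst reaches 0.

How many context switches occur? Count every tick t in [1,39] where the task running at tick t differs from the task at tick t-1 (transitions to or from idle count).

context switches = 11

t=0: L0/L1/L2 = ACG/-/- → run A
t=1: L0/L1/L2 = ACGB/-/- → run A
t=2: L0/L1/L2 = CGB/-/- → run C
t=3: L0/L1/L2 = CGBDE/-/- → run C
t=4: L0/L1/L2 = GBDE/-/- → run G
t=5: L0/L1/L2 = GBDE/-/- → run G
t=6: L0/L1/L2 = GBDEFH/-/- → run G
t=7: L0/L1/L2 = GBDEFH/-/- → run G
t=8: L0/L1/L2 = BDEFH/-/- → run B
t=9: L0/L1/L2 = BDEFH/-/- → run B
t=10: L0/L1/L2 = BDEFH/-/- → run B
t=11: L0/L1/L2 = BDEFH/-/- → run B
t=12: L0/L1/L2 = DEFH/-/- → run D
t=13: L0/L1/L2 = DEFH/-/- → run D
t=14: L0/L1/L2 = DEFH/-/- → run D
t=15: L0/L1/L2 = DEFH/-/- → run D
t=16: L0/L1/L2 = EFH/D/- → run E
t=17: L0/L1/L2 = EFH/D/- → run E
t=18: L0/L1/L2 = EFH/D/- → run E
t=19: L0/L1/L2 = EFH/D/- → run E
t=20: L0/L1/L2 = FH/D/- → run F
t=21: L0/L1/L2 = FH/D/- → run F
t=22: L0/L1/L2 = FH/D/- → run F
t=23: L0/L1/L2 = FH/D/- → run F
t=24: L0/L1/L2 = H/DF/- → run H
t=25: L0/L1/L2 = H/DF/- → run H
t=26: L0/L1/L2 = H/DF/- → run H
t=27: L0/L1/L2 = H/DF/- → run H
t=28: L0/L1/L2 = -/DFH/- → run D
t=29: L0/L1/L2 = -/DFH/- → run D
t=30: L0/L1/L2 = -/DFH/- → run D
t=31: L0/L1/L2 = -/FH/- → run F
t=32: L0/L1/L2 = -/FH/- → run F
t=33: L0/L1/L2 = -/H/- → run H
t=34: (idle)
t=35: (idle)
t=36: (idle)
t=37: (idle)
t=38: (idle)
t=39: (idle)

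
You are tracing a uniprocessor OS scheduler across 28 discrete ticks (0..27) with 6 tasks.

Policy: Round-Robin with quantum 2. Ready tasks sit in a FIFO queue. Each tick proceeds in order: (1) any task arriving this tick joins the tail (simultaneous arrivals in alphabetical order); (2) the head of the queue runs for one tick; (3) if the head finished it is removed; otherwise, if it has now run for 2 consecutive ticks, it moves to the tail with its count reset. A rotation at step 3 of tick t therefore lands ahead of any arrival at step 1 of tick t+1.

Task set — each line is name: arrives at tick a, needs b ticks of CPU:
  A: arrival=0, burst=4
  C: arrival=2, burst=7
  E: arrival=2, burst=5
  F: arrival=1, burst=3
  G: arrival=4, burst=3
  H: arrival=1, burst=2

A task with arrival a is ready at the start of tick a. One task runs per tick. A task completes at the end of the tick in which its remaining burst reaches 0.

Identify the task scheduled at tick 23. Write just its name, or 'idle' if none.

running at tick 23 = C

t=0: queue=[A] q_used=0 → run A
t=1: queue=[A,F,H] q_used=1 → run A
t=2: queue=[F,H,A,C,E] q_used=0 → run F
t=3: queue=[F,H,A,C,E] q_used=1 → run F
t=4: queue=[H,A,C,E,F,G] q_used=0 → run H
t=5: queue=[H,A,C,E,F,G] q_used=1 → run H
t=6: queue=[A,C,E,F,G] q_used=0 → run A
t=7: queue=[A,C,E,F,G] q_used=1 → run A
t=8: queue=[C,E,F,G] q_used=0 → run C
t=9: queue=[C,E,F,G] q_used=1 → run C
t=10: queue=[E,F,G,C] q_used=0 → run E
t=11: queue=[E,F,G,C] q_used=1 → run E
t=12: queue=[F,G,C,E] q_used=0 → run F
t=13: queue=[G,C,E] q_used=0 → run G
t=14: queue=[G,C,E] q_used=1 → run G
t=15: queue=[C,E,G] q_used=0 → run C
t=16: queue=[C,E,G] q_used=1 → run C
t=17: queue=[E,G,C] q_used=0 → run E
t=18: queue=[E,G,C] q_used=1 → run E
t=19: queue=[G,C,E] q_used=0 → run G
t=20: queue=[C,E] q_used=0 → run C
t=21: queue=[C,E] q_used=1 → run C
t=22: queue=[E,C] q_used=0 → run E
t=23: queue=[C] q_used=0 → run C
t=24: (idle)
t=25: (idle)
t=26: (idle)
t=27: (idle)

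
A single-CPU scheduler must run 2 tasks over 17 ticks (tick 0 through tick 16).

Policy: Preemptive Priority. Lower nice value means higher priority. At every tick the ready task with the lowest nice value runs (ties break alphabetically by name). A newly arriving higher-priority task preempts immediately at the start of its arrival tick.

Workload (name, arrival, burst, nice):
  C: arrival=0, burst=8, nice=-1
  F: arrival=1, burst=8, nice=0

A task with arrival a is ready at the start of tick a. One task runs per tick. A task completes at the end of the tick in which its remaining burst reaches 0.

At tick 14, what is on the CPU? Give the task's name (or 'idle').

t=0: ready={C} → run C
t=1: ready={C,F} → run C
t=2: ready={C,F} → run C
t=3: ready={C,F} → run C
t=4: ready={C,F} → run C
t=5: ready={C,F} → run C
t=6: ready={C,F} → run C
t=7: ready={C,F} → run C
t=8: ready={F} → run F
t=9: ready={F} → run F
t=10: ready={F} → run F
t=11: ready={F} → run F
t=12: ready={F} → run F
t=13: ready={F} → run F
t=14: ready={F} → run F
t=15: ready={F} → run F
t=16: (idle)

running at tick 14 = F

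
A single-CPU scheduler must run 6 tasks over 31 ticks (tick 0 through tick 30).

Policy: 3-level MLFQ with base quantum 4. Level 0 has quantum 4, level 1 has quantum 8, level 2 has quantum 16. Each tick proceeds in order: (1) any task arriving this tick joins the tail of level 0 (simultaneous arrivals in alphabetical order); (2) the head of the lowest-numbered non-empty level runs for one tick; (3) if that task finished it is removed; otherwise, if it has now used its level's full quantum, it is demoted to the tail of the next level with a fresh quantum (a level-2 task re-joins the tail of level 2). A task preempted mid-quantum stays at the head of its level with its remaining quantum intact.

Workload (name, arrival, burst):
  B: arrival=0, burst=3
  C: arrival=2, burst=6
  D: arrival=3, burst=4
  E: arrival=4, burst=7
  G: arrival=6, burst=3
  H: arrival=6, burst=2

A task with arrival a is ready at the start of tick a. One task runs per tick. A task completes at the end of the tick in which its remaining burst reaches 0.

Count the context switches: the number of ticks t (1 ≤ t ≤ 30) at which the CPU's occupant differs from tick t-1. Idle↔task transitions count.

context switches = 8

t=0: L0/L1/L2 = B/-/- → run B
t=1: L0/L1/L2 = B/-/- → run B
t=2: L0/L1/L2 = BC/-/- → run B
t=3: L0/L1/L2 = CD/-/- → run C
t=4: L0/L1/L2 = CDE/-/- → run C
t=5: L0/L1/L2 = CDE/-/- → run C
t=6: L0/L1/L2 = CDEGH/-/- → run C
t=7: L0/L1/L2 = DEGH/C/- → run D
t=8: L0/L1/L2 = DEGH/C/- → run D
t=9: L0/L1/L2 = DEGH/C/- → run D
t=10: L0/L1/L2 = DEGH/C/- → run D
t=11: L0/L1/L2 = EGH/C/- → run E
t=12: L0/L1/L2 = EGH/C/- → run E
t=13: L0/L1/L2 = EGH/C/- → run E
t=14: L0/L1/L2 = EGH/C/- → run E
t=15: L0/L1/L2 = GH/CE/- → run G
t=16: L0/L1/L2 = GH/CE/- → run G
t=17: L0/L1/L2 = GH/CE/- → run G
t=18: L0/L1/L2 = H/CE/- → run H
t=19: L0/L1/L2 = H/CE/- → run H
t=20: L0/L1/L2 = -/CE/- → run C
t=21: L0/L1/L2 = -/CE/- → run C
t=22: L0/L1/L2 = -/E/- → run E
t=23: L0/L1/L2 = -/E/- → run E
t=24: L0/L1/L2 = -/E/- → run E
t=25: (idle)
t=26: (idle)
t=27: (idle)
t=28: (idle)
t=29: (idle)
t=30: (idle)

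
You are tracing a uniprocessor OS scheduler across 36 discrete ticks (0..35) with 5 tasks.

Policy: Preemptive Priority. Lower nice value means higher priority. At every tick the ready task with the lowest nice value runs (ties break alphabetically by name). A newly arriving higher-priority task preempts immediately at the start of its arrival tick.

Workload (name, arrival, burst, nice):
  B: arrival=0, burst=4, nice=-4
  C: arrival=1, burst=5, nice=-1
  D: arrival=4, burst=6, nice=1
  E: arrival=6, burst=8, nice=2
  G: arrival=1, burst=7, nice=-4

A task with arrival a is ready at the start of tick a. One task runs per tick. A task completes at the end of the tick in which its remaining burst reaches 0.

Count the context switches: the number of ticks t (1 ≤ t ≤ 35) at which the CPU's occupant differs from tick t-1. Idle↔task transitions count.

context switches = 5

t=0: ready={B} → run B
t=1: ready={B,C,G} → run B
t=2: ready={B,C,G} → run B
t=3: ready={B,C,G} → run B
t=4: ready={C,D,G} → run G
t=5: ready={C,D,G} → run G
t=6: ready={C,D,E,G} → run G
t=7: ready={C,D,E,G} → run G
t=8: ready={C,D,E,G} → run G
t=9: ready={C,D,E,G} → run G
t=10: ready={C,D,E,G} → run G
t=11: ready={C,D,E} → run C
t=12: ready={C,D,E} → run C
t=13: ready={C,D,E} → run C
t=14: ready={C,D,E} → run C
t=15: ready={C,D,E} → run C
t=16: ready={D,E} → run D
t=17: ready={D,E} → run D
t=18: ready={D,E} → run D
t=19: ready={D,E} → run D
t=20: ready={D,E} → run D
t=21: ready={D,E} → run D
t=22: ready={E} → run E
t=23: ready={E} → run E
t=24: ready={E} → run E
t=25: ready={E} → run E
t=26: ready={E} → run E
t=27: ready={E} → run E
t=28: ready={E} → run E
t=29: ready={E} → run E
t=30: (idle)
t=31: (idle)
t=32: (idle)
t=33: (idle)
t=34: (idle)
t=35: (idle)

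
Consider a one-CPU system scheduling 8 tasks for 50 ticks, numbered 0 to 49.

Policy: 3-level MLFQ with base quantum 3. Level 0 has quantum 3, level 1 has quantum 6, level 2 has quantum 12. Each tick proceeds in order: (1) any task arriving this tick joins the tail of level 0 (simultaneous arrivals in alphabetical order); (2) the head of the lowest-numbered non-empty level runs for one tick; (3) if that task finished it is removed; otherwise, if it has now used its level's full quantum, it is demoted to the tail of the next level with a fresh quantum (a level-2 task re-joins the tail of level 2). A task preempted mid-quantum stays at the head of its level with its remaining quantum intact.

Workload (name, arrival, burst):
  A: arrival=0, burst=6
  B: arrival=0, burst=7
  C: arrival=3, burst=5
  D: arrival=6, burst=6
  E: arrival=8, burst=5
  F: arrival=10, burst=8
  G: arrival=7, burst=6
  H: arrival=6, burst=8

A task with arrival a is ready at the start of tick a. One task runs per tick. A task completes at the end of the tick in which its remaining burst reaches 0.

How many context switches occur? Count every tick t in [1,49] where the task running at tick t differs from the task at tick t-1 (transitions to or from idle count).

t=0: L0/L1/L2 = AB/-/- → run A
t=1: L0/L1/L2 = AB/-/- → run A
t=2: L0/L1/L2 = AB/-/- → run A
t=3: L0/L1/L2 = BC/A/- → run B
t=4: L0/L1/L2 = BC/A/- → run B
t=5: L0/L1/L2 = BC/A/- → run B
t=6: L0/L1/L2 = CDH/AB/- → run C
t=7: L0/L1/L2 = CDHG/AB/- → run C
t=8: L0/L1/L2 = CDHGE/AB/- → run C
t=9: L0/L1/L2 = DHGE/ABC/- → run D
t=10: L0/L1/L2 = DHGEF/ABC/- → run D
t=11: L0/L1/L2 = DHGEF/ABC/- → run D
t=12: L0/L1/L2 = HGEF/ABCD/- → run H
t=13: L0/L1/L2 = HGEF/ABCD/- → run H
t=14: L0/L1/L2 = HGEF/ABCD/- → run H
t=15: L0/L1/L2 = GEF/ABCDH/- → run G
t=16: L0/L1/L2 = GEF/ABCDH/- → run G
t=17: L0/L1/L2 = GEF/ABCDH/- → run G
t=18: L0/L1/L2 = EF/ABCDHG/- → run E
t=19: L0/L1/L2 = EF/ABCDHG/- → run E
t=20: L0/L1/L2 = EF/ABCDHG/- → run E
t=21: L0/L1/L2 = F/ABCDHGE/- → run F
t=22: L0/L1/L2 = F/ABCDHGE/- → run F
t=23: L0/L1/L2 = F/ABCDHGE/- → run F
t=24: L0/L1/L2 = -/ABCDHGEF/- → run A
t=25: L0/L1/L2 = -/ABCDHGEF/- → run A
t=26: L0/L1/L2 = -/ABCDHGEF/- → run A
t=27: L0/L1/L2 = -/BCDHGEF/- → run B
t=28: L0/L1/L2 = -/BCDHGEF/- → run B
t=29: L0/L1/L2 = -/BCDHGEF/- → run B
t=30: L0/L1/L2 = -/BCDHGEF/- → run B
t=31: L0/L1/L2 = -/CDHGEF/- → run C
t=32: L0/L1/L2 = -/CDHGEF/- → run C
t=33: L0/L1/L2 = -/DHGEF/- → run D
t=34: L0/L1/L2 = -/DHGEF/- → run D
t=35: L0/L1/L2 = -/DHGEF/- → run D
t=36: L0/L1/L2 = -/HGEF/- → run H
t=37: L0/L1/L2 = -/HGEF/- → run H
t=38: L0/L1/L2 = -/HGEF/- → run H
t=39: L0/L1/L2 = -/HGEF/- → run H
t=40: L0/L1/L2 = -/HGEF/- → run H
t=41: L0/L1/L2 = -/GEF/- → run G
t=42: L0/L1/L2 = -/GEF/- → run G
t=43: L0/L1/L2 = -/GEF/- → run G
t=44: L0/L1/L2 = -/EF/- → run E
t=45: L0/L1/L2 = -/EF/- → run E
t=46: L0/L1/L2 = -/F/- → run F
t=47: L0/L1/L2 = -/F/- → run F
t=48: L0/L1/L2 = -/F/- → run F
t=49: L0/L1/L2 = -/F/- → run F

context switches = 15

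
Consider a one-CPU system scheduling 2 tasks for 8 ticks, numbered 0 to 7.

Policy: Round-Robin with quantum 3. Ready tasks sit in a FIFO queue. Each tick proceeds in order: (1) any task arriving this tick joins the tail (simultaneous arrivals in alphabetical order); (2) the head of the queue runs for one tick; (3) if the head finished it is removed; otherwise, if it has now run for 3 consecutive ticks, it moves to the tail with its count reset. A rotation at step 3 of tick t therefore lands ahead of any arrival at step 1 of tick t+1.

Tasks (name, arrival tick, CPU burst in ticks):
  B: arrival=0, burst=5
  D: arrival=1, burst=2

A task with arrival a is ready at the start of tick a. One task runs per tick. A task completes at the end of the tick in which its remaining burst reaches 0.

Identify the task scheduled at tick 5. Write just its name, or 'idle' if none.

running at tick 5 = B

t=0: queue=[B] q_used=0 → run B
t=1: queue=[B,D] q_used=1 → run B
t=2: queue=[B,D] q_used=2 → run B
t=3: queue=[D,B] q_used=0 → run D
t=4: queue=[D,B] q_used=1 → run D
t=5: queue=[B] q_used=0 → run B
t=6: queue=[B] q_used=1 → run B
t=7: (idle)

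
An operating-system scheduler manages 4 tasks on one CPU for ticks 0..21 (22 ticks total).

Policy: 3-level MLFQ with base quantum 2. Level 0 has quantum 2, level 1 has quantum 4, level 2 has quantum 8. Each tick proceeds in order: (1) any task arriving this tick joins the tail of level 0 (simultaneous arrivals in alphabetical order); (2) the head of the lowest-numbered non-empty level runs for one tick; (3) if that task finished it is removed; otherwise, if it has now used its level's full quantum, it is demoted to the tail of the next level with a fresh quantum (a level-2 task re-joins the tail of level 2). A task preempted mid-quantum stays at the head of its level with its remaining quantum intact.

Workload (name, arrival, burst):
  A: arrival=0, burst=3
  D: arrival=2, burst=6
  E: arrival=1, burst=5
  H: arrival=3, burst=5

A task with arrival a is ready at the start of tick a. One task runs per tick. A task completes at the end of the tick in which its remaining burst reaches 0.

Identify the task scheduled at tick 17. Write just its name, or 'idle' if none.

running at tick 17 = H

t=0: L0/L1/L2 = A/-/- → run A
t=1: L0/L1/L2 = AE/-/- → run A
t=2: L0/L1/L2 = ED/A/- → run E
t=3: L0/L1/L2 = EDH/A/- → run E
t=4: L0/L1/L2 = DH/AE/- → run D
t=5: L0/L1/L2 = DH/AE/- → run D
t=6: L0/L1/L2 = H/AED/- → run H
t=7: L0/L1/L2 = H/AED/- → run H
t=8: L0/L1/L2 = -/AEDH/- → run A
t=9: L0/L1/L2 = -/EDH/- → run E
t=10: L0/L1/L2 = -/EDH/- → run E
t=11: L0/L1/L2 = -/EDH/- → run E
t=12: L0/L1/L2 = -/DH/- → run D
t=13: L0/L1/L2 = -/DH/- → run D
t=14: L0/L1/L2 = -/DH/- → run D
t=15: L0/L1/L2 = -/DH/- → run D
t=16: L0/L1/L2 = -/H/- → run H
t=17: L0/L1/L2 = -/H/- → run H
t=18: L0/L1/L2 = -/H/- → run H
t=19: (idle)
t=20: (idle)
t=21: (idle)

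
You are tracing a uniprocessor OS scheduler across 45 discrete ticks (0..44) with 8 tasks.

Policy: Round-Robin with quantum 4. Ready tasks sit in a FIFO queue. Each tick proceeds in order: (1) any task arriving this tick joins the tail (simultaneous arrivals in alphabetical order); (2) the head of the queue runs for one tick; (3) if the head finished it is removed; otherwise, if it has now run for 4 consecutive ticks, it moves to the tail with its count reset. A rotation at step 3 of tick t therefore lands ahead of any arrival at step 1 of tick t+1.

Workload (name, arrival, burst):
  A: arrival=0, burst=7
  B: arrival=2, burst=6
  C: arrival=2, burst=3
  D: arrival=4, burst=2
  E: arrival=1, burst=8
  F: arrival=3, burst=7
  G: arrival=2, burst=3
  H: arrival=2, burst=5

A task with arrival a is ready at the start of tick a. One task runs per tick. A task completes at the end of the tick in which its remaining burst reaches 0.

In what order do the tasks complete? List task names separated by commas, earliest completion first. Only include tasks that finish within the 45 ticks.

completion order = C, G, A, D, E, B, H, F

t=0: queue=[A] q_used=0 → run A
t=1: queue=[A,E] q_used=1 → run A
t=2: queue=[A,E,B,C,G,H] q_used=2 → run A
t=3: queue=[A,E,B,C,G,H,F] q_used=3 → run A
t=4: queue=[E,B,C,G,H,F,A,D] q_used=0 → run E
t=5: queue=[E,B,C,G,H,F,A,D] q_used=1 → run E
t=6: queue=[E,B,C,G,H,F,A,D] q_used=2 → run E
t=7: queue=[E,B,C,G,H,F,A,D] q_used=3 → run E
t=8: queue=[B,C,G,H,F,A,D,E] q_used=0 → run B
t=9: queue=[B,C,G,H,F,A,D,E] q_used=1 → run B
t=10: queue=[B,C,G,H,F,A,D,E] q_used=2 → run B
t=11: queue=[B,C,G,H,F,A,D,E] q_used=3 → run B
t=12: queue=[C,G,H,F,A,D,E,B] q_used=0 → run C
t=13: queue=[C,G,H,F,A,D,E,B] q_used=1 → run C
t=14: queue=[C,G,H,F,A,D,E,B] q_used=2 → run C
t=15: queue=[G,H,F,A,D,E,B] q_used=0 → run G
t=16: queue=[G,H,F,A,D,E,B] q_used=1 → run G
t=17: queue=[G,H,F,A,D,E,B] q_used=2 → run G
t=18: queue=[H,F,A,D,E,B] q_used=0 → run H
t=19: queue=[H,F,A,D,E,B] q_used=1 → run H
t=20: queue=[H,F,A,D,E,B] q_used=2 → run H
t=21: queue=[H,F,A,D,E,B] q_used=3 → run H
t=22: queue=[F,A,D,E,B,H] q_used=0 → run F
t=23: queue=[F,A,D,E,B,H] q_used=1 → run F
t=24: queue=[F,A,D,E,B,H] q_used=2 → run F
t=25: queue=[F,A,D,E,B,H] q_used=3 → run F
t=26: queue=[A,D,E,B,H,F] q_used=0 → run A
t=27: queue=[A,D,E,B,H,F] q_used=1 → run A
t=28: queue=[A,D,E,B,H,F] q_used=2 → run A
t=29: queue=[D,E,B,H,F] q_used=0 → run D
t=30: queue=[D,E,B,H,F] q_used=1 → run D
t=31: queue=[E,B,H,F] q_used=0 → run E
t=32: queue=[E,B,H,F] q_used=1 → run E
t=33: queue=[E,B,H,F] q_used=2 → run E
t=34: queue=[E,B,H,F] q_used=3 → run E
t=35: queue=[B,H,F] q_used=0 → run B
t=36: queue=[B,H,F] q_used=1 → run B
t=37: queue=[H,F] q_used=0 → run H
t=38: queue=[F] q_used=0 → run F
t=39: queue=[F] q_used=1 → run F
t=40: queue=[F] q_used=2 → run F
t=41: (idle)
t=42: (idle)
t=43: (idle)
t=44: (idle)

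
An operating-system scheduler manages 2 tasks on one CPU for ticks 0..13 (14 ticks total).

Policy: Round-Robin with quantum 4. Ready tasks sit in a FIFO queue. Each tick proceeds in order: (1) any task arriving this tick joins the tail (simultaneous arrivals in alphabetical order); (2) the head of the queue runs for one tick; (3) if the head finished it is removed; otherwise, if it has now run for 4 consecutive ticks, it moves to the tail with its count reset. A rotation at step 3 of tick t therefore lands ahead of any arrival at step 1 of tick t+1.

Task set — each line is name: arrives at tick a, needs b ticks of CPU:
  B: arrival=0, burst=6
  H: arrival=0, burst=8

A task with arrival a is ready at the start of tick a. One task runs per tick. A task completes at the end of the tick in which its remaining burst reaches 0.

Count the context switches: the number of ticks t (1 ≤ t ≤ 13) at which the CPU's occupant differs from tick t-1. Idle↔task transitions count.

context switches = 3

t=0: queue=[B,H] q_used=0 → run B
t=1: queue=[B,H] q_used=1 → run B
t=2: queue=[B,H] q_used=2 → run B
t=3: queue=[B,H] q_used=3 → run B
t=4: queue=[H,B] q_used=0 → run H
t=5: queue=[H,B] q_used=1 → run H
t=6: queue=[H,B] q_used=2 → run H
t=7: queue=[H,B] q_used=3 → run H
t=8: queue=[B,H] q_used=0 → run B
t=9: queue=[B,H] q_used=1 → run B
t=10: queue=[H] q_used=0 → run H
t=11: queue=[H] q_used=1 → run H
t=12: queue=[H] q_used=2 → run H
t=13: queue=[H] q_used=3 → run H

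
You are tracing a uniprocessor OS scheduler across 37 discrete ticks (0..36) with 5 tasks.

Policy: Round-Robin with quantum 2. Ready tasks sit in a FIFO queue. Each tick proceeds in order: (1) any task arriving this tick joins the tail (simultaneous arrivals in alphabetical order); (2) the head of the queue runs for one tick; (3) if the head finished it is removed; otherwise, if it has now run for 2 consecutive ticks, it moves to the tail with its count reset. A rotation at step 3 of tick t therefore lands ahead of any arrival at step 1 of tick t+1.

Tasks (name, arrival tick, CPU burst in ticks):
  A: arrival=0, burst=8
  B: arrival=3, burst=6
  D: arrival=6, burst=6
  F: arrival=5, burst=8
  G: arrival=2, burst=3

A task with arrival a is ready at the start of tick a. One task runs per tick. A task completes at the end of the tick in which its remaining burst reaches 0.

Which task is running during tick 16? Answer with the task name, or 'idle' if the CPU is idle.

t=0: queue=[A] q_used=0 → run A
t=1: queue=[A] q_used=1 → run A
t=2: queue=[A,G] q_used=0 → run A
t=3: queue=[A,G,B] q_used=1 → run A
t=4: queue=[G,B,A] q_used=0 → run G
t=5: queue=[G,B,A,F] q_used=1 → run G
t=6: queue=[B,A,F,G,D] q_used=0 → run B
t=7: queue=[B,A,F,G,D] q_used=1 → run B
t=8: queue=[A,F,G,D,B] q_used=0 → run A
t=9: queue=[A,F,G,D,B] q_used=1 → run A
t=10: queue=[F,G,D,B,A] q_used=0 → run F
t=11: queue=[F,G,D,B,A] q_used=1 → run F
t=12: queue=[G,D,B,A,F] q_used=0 → run G
t=13: queue=[D,B,A,F] q_used=0 → run D
t=14: queue=[D,B,A,F] q_used=1 → run D
t=15: queue=[B,A,F,D] q_used=0 → run B
t=16: queue=[B,A,F,D] q_used=1 → run B
t=17: queue=[A,F,D,B] q_used=0 → run A
t=18: queue=[A,F,D,B] q_used=1 → run A
t=19: queue=[F,D,B] q_used=0 → run F
t=20: queue=[F,D,B] q_used=1 → run F
t=21: queue=[D,B,F] q_used=0 → run D
t=22: queue=[D,B,F] q_used=1 → run D
t=23: queue=[B,F,D] q_used=0 → run B
t=24: queue=[B,F,D] q_used=1 → run B
t=25: queue=[F,D] q_used=0 → run F
t=26: queue=[F,D] q_used=1 → run F
t=27: queue=[D,F] q_used=0 → run D
t=28: queue=[D,F] q_used=1 → run D
t=29: queue=[F] q_used=0 → run F
t=30: queue=[F] q_used=1 → run F
t=31: (idle)
t=32: (idle)
t=33: (idle)
t=34: (idle)
t=35: (idle)
t=36: (idle)

running at tick 16 = B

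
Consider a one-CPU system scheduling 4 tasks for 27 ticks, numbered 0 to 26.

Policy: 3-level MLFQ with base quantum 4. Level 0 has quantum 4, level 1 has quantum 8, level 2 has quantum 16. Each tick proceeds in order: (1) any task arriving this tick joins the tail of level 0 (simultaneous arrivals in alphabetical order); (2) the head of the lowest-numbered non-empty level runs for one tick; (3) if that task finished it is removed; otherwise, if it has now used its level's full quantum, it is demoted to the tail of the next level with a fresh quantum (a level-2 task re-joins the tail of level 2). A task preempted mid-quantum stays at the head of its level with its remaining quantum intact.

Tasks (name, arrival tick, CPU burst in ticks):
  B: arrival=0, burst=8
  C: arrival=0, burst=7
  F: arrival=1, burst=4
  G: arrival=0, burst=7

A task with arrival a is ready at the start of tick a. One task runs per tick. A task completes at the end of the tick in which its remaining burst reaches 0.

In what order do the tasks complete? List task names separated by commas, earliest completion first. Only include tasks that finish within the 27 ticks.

completion order = F, B, C, G

t=0: L0/L1/L2 = BCG/-/- → run B
t=1: L0/L1/L2 = BCGF/-/- → run B
t=2: L0/L1/L2 = BCGF/-/- → run B
t=3: L0/L1/L2 = BCGF/-/- → run B
t=4: L0/L1/L2 = CGF/B/- → run C
t=5: L0/L1/L2 = CGF/B/- → run C
t=6: L0/L1/L2 = CGF/B/- → run C
t=7: L0/L1/L2 = CGF/B/- → run C
t=8: L0/L1/L2 = GF/BC/- → run G
t=9: L0/L1/L2 = GF/BC/- → run G
t=10: L0/L1/L2 = GF/BC/- → run G
t=11: L0/L1/L2 = GF/BC/- → run G
t=12: L0/L1/L2 = F/BCG/- → run F
t=13: L0/L1/L2 = F/BCG/- → run F
t=14: L0/L1/L2 = F/BCG/- → run F
t=15: L0/L1/L2 = F/BCG/- → run F
t=16: L0/L1/L2 = -/BCG/- → run B
t=17: L0/L1/L2 = -/BCG/- → run B
t=18: L0/L1/L2 = -/BCG/- → run B
t=19: L0/L1/L2 = -/BCG/- → run B
t=20: L0/L1/L2 = -/CG/- → run C
t=21: L0/L1/L2 = -/CG/- → run C
t=22: L0/L1/L2 = -/CG/- → run C
t=23: L0/L1/L2 = -/G/- → run G
t=24: L0/L1/L2 = -/G/- → run G
t=25: L0/L1/L2 = -/G/- → run G
t=26: (idle)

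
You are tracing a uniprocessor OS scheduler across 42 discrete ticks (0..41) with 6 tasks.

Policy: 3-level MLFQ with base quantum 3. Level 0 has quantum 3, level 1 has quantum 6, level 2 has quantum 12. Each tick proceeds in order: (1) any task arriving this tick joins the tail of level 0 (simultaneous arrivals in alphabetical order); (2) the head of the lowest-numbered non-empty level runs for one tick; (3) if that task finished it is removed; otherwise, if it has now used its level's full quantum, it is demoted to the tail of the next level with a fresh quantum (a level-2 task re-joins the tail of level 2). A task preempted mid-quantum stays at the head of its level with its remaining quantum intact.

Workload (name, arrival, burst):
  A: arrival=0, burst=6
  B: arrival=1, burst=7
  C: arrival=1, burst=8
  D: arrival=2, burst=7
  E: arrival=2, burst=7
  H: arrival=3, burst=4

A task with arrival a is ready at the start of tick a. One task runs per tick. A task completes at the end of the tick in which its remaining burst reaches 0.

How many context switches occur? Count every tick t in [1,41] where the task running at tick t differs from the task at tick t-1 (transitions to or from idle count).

context switches = 12

t=0: L0/L1/L2 = A/-/- → run A
t=1: L0/L1/L2 = ABC/-/- → run A
t=2: L0/L1/L2 = ABCDE/-/- → run A
t=3: L0/L1/L2 = BCDEH/A/- → run B
t=4: L0/L1/L2 = BCDEH/A/- → run B
t=5: L0/L1/L2 = BCDEH/A/- → run B
t=6: L0/L1/L2 = CDEH/AB/- → run C
t=7: L0/L1/L2 = CDEH/AB/- → run C
t=8: L0/L1/L2 = CDEH/AB/- → run C
t=9: L0/L1/L2 = DEH/ABC/- → run D
t=10: L0/L1/L2 = DEH/ABC/- → run D
t=11: L0/L1/L2 = DEH/ABC/- → run D
t=12: L0/L1/L2 = EH/ABCD/- → run E
t=13: L0/L1/L2 = EH/ABCD/- → run E
t=14: L0/L1/L2 = EH/ABCD/- → run E
t=15: L0/L1/L2 = H/ABCDE/- → run H
t=16: L0/L1/L2 = H/ABCDE/- → run H
t=17: L0/L1/L2 = H/ABCDE/- → run H
t=18: L0/L1/L2 = -/ABCDEH/- → run A
t=19: L0/L1/L2 = -/ABCDEH/- → run A
t=20: L0/L1/L2 = -/ABCDEH/- → run A
t=21: L0/L1/L2 = -/BCDEH/- → run B
t=22: L0/L1/L2 = -/BCDEH/- → run B
t=23: L0/L1/L2 = -/BCDEH/- → run B
t=24: L0/L1/L2 = -/BCDEH/- → run B
t=25: L0/L1/L2 = -/CDEH/- → run C
t=26: L0/L1/L2 = -/CDEH/- → run C
t=27: L0/L1/L2 = -/CDEH/- → run C
t=28: L0/L1/L2 = -/CDEH/- → run C
t=29: L0/L1/L2 = -/CDEH/- → run C
t=30: L0/L1/L2 = -/DEH/- → run D
t=31: L0/L1/L2 = -/DEH/- → run D
t=32: L0/L1/L2 = -/DEH/- → run D
t=33: L0/L1/L2 = -/DEH/- → run D
t=34: L0/L1/L2 = -/EH/- → run E
t=35: L0/L1/L2 = -/EH/- → run E
t=36: L0/L1/L2 = -/EH/- → run E
t=37: L0/L1/L2 = -/EH/- → run E
t=38: L0/L1/L2 = -/H/- → run H
t=39: (idle)
t=40: (idle)
t=41: (idle)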